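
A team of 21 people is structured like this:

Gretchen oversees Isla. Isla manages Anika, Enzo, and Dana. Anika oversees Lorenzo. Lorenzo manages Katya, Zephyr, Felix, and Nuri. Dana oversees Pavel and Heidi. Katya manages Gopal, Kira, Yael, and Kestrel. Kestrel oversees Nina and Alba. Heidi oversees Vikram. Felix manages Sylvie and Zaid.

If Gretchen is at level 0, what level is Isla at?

1

Chain from Isla up to Gretchen: Isla → Gretchen. That is 1 step up, so Isla is 1 level below Gretchen.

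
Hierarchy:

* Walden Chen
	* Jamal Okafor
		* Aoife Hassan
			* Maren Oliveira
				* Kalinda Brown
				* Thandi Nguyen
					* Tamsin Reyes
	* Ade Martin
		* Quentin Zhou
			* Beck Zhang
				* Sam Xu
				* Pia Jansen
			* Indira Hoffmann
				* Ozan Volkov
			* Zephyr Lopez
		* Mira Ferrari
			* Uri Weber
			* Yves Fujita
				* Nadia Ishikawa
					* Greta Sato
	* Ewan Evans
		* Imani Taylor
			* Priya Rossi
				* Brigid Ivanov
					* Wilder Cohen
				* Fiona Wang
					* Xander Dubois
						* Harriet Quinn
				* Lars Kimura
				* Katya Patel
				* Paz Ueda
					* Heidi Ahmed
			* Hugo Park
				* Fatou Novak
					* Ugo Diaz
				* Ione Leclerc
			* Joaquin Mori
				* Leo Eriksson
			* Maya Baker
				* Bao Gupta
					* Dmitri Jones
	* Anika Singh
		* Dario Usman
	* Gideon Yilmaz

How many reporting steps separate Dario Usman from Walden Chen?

2

Chain from Dario Usman up to Walden Chen: Dario Usman → Anika Singh → Walden Chen. That is 2 steps up, so Dario Usman is 2 levels below Walden Chen.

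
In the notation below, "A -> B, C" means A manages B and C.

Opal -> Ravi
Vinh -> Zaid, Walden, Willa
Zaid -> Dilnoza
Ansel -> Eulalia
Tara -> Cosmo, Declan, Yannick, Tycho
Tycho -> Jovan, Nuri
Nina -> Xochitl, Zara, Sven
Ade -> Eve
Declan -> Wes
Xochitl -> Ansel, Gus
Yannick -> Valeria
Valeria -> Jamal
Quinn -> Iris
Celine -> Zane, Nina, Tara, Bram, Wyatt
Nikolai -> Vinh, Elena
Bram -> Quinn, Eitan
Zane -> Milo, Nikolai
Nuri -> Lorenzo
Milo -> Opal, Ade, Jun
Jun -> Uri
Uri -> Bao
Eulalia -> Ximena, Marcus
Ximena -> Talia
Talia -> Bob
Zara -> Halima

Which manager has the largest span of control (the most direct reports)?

Direct-report counts: Celine has 5; Bram has 2; Quinn has 1; Tara has 4; Tycho has 2; Nuri has 1; Yannick has 1; Valeria has 1; Declan has 1; Nina has 3; Zara has 1; Xochitl has 2; Ansel has 1; Eulalia has 2; Ximena has 1; Talia has 1; Zane has 2; Nikolai has 2; Vinh has 3; Zaid has 1; Milo has 3; Jun has 1; Uri has 1; Ade has 1; Opal has 1. The largest is 5, held by Celine.

Celine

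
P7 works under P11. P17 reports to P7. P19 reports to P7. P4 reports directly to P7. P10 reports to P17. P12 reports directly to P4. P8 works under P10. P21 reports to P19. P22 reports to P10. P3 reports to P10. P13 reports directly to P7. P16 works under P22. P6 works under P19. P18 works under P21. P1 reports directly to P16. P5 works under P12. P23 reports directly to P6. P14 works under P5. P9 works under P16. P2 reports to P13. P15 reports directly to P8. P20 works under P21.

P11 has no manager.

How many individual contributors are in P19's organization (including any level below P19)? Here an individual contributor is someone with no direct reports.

3

The people in P19's organization with no one reporting to them are P23, P20, P18. That is 3.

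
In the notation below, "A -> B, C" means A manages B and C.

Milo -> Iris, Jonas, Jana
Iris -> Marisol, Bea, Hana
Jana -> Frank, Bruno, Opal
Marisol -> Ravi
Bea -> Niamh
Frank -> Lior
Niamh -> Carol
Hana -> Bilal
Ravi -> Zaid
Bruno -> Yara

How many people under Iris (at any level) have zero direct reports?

3

The people in Iris's organization with no one reporting to them are Bilal, Carol, Zaid. That is 3.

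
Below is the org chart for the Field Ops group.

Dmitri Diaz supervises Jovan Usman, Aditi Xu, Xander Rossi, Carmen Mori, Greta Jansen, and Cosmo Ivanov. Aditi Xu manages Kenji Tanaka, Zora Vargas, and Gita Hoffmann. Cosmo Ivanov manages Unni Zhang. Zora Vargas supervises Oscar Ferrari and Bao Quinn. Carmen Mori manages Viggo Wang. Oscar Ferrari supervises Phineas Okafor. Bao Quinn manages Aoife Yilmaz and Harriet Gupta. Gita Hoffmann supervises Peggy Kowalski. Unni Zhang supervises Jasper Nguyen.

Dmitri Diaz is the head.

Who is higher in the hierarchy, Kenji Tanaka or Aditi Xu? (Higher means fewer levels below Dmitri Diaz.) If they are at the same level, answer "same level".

Aditi Xu

Kenji Tanaka is 2 levels below Dmitri Diaz; Aditi Xu is 1. Aditi Xu is higher.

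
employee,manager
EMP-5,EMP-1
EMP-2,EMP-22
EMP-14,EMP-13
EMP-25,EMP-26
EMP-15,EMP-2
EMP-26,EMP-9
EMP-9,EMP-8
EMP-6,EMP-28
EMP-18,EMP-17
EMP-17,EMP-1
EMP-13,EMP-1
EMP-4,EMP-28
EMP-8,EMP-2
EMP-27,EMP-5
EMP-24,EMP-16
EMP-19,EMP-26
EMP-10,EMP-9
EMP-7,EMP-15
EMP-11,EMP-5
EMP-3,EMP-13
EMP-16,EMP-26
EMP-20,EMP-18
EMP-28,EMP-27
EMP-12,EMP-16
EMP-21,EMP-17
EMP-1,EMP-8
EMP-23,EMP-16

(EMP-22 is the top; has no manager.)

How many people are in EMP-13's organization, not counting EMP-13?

2

EMP-13 directly manages EMP-3, EMP-14. EMP-3 has no reports. EMP-14 has no reports. So EMP-13's organization is 2 direct reports plus everyone under them: 1 + 1 = 2.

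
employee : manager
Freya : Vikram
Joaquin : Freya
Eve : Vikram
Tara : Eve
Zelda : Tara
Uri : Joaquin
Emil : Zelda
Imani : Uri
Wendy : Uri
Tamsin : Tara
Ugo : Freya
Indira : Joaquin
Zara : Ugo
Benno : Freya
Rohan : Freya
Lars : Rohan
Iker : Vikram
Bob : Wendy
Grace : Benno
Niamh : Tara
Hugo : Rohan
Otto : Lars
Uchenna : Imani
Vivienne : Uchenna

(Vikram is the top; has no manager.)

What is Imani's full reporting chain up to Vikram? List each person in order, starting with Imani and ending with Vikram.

Imani reports to Uri. Uri reports to Joaquin. Joaquin reports to Freya. Freya reports to Vikram. Vikram is at the top.

Imani -> Uri -> Joaquin -> Freya -> Vikram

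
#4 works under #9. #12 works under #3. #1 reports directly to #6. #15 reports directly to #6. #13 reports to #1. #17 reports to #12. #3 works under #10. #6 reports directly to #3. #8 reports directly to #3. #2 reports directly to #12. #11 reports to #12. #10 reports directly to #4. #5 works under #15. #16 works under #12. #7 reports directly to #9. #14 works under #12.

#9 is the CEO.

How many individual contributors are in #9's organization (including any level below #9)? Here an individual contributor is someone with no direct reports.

The people in #9's organization with no one reporting to them are #7, #8, #13, #5, #2, #16, #17, #14, #11. That is 9.

9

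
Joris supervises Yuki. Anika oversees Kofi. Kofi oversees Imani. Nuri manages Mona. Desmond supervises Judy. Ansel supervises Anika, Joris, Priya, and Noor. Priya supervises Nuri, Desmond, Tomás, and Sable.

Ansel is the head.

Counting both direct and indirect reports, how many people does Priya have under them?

Priya directly manages Nuri, Desmond, Tomás, Sable. Under Nuri: Mona (1). Under Desmond: Judy (1). Tomás has no reports. Sable has no reports. So Priya's organization is 4 direct reports plus everyone under them: 2 + 2 + 1 + 1 = 6.

6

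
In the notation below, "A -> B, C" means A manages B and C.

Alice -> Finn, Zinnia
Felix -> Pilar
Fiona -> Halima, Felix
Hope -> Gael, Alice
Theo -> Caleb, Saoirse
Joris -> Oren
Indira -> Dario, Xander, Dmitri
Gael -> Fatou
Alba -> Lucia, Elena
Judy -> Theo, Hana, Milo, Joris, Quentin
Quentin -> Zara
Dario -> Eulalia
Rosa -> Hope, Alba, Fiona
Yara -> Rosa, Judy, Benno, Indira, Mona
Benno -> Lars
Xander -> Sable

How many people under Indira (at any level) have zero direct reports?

3

The people in Indira's organization with no one reporting to them are Dmitri, Sable, Eulalia. That is 3.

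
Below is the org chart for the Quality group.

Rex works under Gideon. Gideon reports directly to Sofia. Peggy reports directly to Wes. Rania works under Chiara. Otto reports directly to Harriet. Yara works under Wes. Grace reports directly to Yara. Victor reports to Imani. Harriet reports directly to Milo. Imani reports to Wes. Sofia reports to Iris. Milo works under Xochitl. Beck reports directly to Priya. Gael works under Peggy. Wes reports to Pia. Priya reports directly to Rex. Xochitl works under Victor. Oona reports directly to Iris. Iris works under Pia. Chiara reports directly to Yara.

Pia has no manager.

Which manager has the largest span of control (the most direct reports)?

Direct-report counts: Pia has 2; Wes has 3; Imani has 1; Victor has 1; Xochitl has 1; Milo has 1; Harriet has 1; Peggy has 1; Yara has 2; Chiara has 1; Iris has 2; Sofia has 1; Gideon has 1; Rex has 1; Priya has 1. The largest is 3, held by Wes.

Wes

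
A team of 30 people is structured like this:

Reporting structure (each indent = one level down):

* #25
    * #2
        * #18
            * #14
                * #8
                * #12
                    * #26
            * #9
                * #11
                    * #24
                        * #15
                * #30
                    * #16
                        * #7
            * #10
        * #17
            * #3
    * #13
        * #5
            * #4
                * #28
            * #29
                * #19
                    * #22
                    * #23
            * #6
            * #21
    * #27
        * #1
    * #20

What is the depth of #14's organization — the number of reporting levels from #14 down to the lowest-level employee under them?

2

The longest chain under #14 runs #14 → #12 → #26, which is 2 levels below #14.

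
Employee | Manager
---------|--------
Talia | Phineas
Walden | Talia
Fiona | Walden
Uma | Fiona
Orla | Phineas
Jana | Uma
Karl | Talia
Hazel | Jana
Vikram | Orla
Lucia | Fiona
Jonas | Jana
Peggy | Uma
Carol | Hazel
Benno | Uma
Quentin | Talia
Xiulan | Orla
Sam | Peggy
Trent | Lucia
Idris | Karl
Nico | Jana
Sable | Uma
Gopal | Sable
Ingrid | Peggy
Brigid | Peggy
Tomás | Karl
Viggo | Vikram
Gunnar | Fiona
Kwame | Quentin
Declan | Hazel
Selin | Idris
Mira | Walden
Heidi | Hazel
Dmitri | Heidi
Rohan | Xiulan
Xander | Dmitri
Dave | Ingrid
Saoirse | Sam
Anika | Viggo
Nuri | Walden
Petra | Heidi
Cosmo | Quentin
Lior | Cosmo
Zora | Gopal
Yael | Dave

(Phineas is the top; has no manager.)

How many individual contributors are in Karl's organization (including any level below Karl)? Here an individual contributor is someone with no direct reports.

The people in Karl's organization with no one reporting to them are Tomás, Selin. That is 2.

2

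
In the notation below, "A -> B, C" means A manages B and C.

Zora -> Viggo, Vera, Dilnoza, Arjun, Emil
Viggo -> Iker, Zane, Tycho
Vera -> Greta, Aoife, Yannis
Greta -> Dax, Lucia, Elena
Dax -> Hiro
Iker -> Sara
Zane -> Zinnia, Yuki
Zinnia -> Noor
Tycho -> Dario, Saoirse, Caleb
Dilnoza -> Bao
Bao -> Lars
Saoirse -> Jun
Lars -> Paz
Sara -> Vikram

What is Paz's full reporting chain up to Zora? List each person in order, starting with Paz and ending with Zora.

Paz -> Lars -> Bao -> Dilnoza -> Zora

Paz reports to Lars. Lars reports to Bao. Bao reports to Dilnoza. Dilnoza reports to Zora. Zora is at the top.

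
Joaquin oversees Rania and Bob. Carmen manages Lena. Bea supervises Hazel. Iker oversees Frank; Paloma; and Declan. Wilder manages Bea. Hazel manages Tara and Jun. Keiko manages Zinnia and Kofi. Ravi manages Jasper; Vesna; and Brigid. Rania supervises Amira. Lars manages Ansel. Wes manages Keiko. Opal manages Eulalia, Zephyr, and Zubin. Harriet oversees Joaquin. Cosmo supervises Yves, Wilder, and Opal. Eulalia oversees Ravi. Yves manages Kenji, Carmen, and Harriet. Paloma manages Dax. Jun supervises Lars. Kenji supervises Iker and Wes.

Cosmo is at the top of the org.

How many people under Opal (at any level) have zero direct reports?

The people in Opal's organization with no one reporting to them are Zubin, Zephyr, Brigid, Vesna, Jasper. That is 5.

5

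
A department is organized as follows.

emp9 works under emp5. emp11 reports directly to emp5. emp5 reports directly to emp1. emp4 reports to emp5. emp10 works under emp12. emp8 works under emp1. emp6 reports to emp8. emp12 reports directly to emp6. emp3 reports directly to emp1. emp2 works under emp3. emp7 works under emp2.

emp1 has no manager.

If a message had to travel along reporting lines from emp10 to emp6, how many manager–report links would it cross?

emp10 is in emp6's organization: the chain from emp10 up to emp6 is emp10 → emp12 → emp6, which is 2 links.

2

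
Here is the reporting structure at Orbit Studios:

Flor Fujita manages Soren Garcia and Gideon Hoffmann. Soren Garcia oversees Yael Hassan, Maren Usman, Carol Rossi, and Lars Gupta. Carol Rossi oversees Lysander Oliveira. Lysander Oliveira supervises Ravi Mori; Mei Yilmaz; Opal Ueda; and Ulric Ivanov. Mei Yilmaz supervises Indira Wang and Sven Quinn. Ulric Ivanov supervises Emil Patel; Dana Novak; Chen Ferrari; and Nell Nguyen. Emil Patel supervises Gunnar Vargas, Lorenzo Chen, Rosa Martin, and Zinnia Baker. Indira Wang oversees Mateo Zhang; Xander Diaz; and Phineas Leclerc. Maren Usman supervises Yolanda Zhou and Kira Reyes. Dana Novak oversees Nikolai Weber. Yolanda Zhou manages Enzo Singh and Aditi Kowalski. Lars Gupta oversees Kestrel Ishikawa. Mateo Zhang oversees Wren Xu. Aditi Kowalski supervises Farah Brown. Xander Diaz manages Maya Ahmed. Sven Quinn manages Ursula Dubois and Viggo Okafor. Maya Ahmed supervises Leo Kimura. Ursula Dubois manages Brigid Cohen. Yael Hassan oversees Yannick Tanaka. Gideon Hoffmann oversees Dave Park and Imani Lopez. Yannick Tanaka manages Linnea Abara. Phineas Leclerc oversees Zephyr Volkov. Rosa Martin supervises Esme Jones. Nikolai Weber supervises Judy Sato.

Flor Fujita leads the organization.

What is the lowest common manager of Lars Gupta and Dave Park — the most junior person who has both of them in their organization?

Flor Fujita

Lars Gupta's chain of managers is Soren Garcia, Flor Fujita. Dave Park's chain of managers is Gideon Hoffmann, Flor Fujita. The first manager that appears in both chains is Flor Fujita.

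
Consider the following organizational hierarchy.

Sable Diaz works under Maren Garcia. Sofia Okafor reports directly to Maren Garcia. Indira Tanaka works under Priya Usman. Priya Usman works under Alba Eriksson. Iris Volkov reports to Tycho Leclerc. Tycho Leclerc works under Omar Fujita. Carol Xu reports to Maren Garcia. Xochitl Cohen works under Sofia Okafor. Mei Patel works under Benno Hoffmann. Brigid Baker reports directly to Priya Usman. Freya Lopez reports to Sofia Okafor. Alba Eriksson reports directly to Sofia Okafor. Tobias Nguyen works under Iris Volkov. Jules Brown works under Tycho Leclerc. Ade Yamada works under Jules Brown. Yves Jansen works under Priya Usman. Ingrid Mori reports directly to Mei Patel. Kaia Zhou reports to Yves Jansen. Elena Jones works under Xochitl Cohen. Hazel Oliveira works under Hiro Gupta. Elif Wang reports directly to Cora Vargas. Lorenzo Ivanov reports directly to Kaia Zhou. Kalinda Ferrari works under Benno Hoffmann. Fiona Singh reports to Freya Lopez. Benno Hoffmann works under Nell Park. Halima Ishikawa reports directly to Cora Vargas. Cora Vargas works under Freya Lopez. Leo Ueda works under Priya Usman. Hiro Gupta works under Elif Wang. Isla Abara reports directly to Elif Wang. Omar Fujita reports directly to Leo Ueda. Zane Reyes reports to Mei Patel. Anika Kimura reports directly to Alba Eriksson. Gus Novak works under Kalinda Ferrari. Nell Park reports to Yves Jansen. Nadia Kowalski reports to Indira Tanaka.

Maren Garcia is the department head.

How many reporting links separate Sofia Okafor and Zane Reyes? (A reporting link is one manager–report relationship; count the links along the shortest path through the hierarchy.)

Zane Reyes is in Sofia Okafor's organization: the chain from Zane Reyes up to Sofia Okafor is Zane Reyes → Mei Patel → Benno Hoffmann → Nell Park → Yves Jansen → Priya Usman → Alba Eriksson → Sofia Okafor, which is 7 links.

7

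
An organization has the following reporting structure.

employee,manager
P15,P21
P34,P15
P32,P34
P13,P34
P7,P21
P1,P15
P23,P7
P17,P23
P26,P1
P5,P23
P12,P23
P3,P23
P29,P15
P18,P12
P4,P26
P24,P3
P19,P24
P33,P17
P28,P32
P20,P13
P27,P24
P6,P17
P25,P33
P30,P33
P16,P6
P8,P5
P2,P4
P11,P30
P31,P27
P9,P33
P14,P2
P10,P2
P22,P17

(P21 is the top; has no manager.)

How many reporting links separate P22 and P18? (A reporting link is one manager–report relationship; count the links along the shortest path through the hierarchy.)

4

P22 is 2 levels below P23, and P18 is 2 levels below P23 (their lowest common manager). The shortest path runs up from P22 to P23 and back down to P18: 2 + 2 = 4 links.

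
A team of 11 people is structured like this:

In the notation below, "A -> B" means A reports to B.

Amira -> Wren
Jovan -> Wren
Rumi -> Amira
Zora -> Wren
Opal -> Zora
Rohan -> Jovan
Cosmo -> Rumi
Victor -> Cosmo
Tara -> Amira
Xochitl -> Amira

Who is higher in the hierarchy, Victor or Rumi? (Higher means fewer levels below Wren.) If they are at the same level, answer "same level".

Victor is 4 levels below Wren; Rumi is 2. Rumi is higher.

Rumi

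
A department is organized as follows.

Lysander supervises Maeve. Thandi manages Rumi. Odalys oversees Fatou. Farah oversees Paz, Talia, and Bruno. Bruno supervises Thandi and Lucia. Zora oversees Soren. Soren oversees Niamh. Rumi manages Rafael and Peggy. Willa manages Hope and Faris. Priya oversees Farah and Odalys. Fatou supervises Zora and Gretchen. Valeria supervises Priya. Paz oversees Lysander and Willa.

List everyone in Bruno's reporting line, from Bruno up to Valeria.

Bruno reports to Farah. Farah reports to Priya. Priya reports to Valeria. Valeria is at the top.

Bruno -> Farah -> Priya -> Valeria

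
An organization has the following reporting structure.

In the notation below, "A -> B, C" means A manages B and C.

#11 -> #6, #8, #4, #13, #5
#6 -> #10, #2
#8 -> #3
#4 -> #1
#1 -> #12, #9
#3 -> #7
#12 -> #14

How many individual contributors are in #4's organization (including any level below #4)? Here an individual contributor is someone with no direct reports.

The people in #4's organization with no one reporting to them are #9, #14. That is 2.

2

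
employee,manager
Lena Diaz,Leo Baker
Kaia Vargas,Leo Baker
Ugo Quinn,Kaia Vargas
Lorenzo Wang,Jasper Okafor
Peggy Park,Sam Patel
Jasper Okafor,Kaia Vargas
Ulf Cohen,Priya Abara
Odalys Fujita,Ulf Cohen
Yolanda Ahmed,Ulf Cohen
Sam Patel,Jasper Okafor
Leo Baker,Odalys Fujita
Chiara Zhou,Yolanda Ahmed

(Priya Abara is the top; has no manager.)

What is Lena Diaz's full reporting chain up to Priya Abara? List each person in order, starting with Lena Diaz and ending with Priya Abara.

Lena Diaz reports to Leo Baker. Leo Baker reports to Odalys Fujita. Odalys Fujita reports to Ulf Cohen. Ulf Cohen reports to Priya Abara. Priya Abara is at the top.

Lena Diaz -> Leo Baker -> Odalys Fujita -> Ulf Cohen -> Priya Abara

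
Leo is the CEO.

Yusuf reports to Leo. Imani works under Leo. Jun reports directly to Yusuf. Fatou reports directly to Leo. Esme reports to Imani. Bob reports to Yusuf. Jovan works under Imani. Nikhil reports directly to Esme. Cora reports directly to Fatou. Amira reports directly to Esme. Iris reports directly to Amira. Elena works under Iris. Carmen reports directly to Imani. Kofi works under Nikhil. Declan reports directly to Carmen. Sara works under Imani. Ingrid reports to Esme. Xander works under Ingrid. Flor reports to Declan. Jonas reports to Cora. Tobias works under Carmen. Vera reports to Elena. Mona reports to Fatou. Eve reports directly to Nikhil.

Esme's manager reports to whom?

Esme reports to Imani, and Imani reports to Leo. So Esme's skip-level manager is Leo.

Leo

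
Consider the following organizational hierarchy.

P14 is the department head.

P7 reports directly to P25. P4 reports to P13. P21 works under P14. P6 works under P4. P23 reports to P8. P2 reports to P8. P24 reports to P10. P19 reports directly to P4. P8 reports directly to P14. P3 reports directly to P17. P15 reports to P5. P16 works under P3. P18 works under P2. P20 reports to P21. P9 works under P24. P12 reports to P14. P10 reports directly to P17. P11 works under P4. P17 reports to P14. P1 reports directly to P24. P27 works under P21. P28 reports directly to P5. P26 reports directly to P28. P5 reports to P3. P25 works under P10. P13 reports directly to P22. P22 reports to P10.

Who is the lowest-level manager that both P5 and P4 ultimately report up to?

P17

P5's chain of managers is P3, P17, P14. P4's chain of managers is P13, P22, P10, P17, P14. The first manager that appears in both chains is P17.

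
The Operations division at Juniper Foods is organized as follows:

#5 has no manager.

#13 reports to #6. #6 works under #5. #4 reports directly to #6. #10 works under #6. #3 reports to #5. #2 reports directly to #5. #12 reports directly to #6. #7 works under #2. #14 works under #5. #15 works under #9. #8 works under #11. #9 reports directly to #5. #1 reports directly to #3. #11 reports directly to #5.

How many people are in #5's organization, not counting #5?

#5 directly manages #6, #2, #11, #9, #3, #14. Under #6: #10, #4, #12, #13 (4). Under #2: #7 (1). Under #11: #8 (1). Under #9: #15 (1). Under #3: #1 (1). #14 has no reports. So #5's organization is 6 direct reports plus everyone under them: 5 + 2 + 2 + 2 + 2 + 1 = 14.

14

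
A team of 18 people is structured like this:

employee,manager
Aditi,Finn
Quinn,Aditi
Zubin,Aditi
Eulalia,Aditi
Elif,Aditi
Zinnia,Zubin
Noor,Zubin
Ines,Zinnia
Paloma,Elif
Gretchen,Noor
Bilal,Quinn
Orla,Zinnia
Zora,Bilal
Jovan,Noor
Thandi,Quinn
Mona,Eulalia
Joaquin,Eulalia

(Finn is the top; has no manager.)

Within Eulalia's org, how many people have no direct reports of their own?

2

The people in Eulalia's organization with no one reporting to them are Joaquin, Mona. That is 2.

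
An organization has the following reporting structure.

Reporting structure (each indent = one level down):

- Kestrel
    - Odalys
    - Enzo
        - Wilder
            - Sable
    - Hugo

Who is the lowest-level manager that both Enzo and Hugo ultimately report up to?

Kestrel

Enzo's chain of managers is Kestrel. Hugo's chain of managers is Kestrel. The first manager that appears in both chains is Kestrel.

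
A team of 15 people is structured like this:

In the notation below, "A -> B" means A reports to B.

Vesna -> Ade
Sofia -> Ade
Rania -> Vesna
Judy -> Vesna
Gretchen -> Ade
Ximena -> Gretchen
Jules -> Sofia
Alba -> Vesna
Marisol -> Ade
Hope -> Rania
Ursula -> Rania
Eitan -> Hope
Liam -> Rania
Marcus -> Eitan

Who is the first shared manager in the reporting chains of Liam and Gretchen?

Liam's chain of managers is Rania, Vesna, Ade. Gretchen's chain of managers is Ade. The first manager that appears in both chains is Ade.

Ade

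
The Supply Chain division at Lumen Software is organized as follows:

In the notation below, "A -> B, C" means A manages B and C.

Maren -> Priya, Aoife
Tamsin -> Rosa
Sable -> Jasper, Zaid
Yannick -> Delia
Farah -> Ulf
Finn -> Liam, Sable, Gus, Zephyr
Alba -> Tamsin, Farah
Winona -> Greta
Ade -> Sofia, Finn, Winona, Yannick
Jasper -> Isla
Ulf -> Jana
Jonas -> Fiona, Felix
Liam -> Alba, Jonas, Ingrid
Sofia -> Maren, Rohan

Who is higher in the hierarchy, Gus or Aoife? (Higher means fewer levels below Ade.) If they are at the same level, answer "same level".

Gus

Gus is 2 levels below Ade; Aoife is 3. Gus is higher.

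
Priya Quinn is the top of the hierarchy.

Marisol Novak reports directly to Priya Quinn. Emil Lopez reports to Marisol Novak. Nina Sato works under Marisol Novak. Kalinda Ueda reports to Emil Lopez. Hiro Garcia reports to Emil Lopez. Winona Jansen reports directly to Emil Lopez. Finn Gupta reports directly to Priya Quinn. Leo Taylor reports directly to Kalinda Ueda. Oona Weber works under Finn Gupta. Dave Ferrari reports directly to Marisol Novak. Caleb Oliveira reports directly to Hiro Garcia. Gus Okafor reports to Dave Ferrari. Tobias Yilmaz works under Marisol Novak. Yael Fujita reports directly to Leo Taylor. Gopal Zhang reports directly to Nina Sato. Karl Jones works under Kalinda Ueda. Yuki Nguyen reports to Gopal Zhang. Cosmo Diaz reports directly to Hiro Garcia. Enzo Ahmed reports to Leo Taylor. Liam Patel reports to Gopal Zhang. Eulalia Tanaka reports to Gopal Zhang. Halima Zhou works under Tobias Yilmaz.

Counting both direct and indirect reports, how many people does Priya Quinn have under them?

Priya Quinn directly manages Marisol Novak, Finn Gupta. Under Marisol Novak: Tobias Yilmaz, Halima Zhou, Dave Ferrari, Gus Okafor, Nina Sato, Gopal Zhang, Eulalia Tanaka, Liam Patel, Yuki Nguyen, Emil Lopez, Winona Jansen, Hiro Garcia, Cosmo Diaz, Caleb Oliveira, Kalinda Ueda, Karl Jones, Leo Taylor, Enzo Ahmed, Yael Fujita (19). Under Finn Gupta: Oona Weber (1). So Priya Quinn's organization is 2 direct reports plus everyone under them: 20 + 2 = 22.

22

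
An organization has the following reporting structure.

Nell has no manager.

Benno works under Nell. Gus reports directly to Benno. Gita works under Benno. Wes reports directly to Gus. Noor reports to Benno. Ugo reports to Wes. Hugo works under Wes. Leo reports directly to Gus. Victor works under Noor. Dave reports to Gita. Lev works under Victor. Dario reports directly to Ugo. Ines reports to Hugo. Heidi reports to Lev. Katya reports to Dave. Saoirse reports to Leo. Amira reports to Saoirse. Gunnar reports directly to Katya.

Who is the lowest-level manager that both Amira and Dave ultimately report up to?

Amira's chain of managers is Saoirse, Leo, Gus, Benno, Nell. Dave's chain of managers is Gita, Benno, Nell. The first manager that appears in both chains is Benno.

Benno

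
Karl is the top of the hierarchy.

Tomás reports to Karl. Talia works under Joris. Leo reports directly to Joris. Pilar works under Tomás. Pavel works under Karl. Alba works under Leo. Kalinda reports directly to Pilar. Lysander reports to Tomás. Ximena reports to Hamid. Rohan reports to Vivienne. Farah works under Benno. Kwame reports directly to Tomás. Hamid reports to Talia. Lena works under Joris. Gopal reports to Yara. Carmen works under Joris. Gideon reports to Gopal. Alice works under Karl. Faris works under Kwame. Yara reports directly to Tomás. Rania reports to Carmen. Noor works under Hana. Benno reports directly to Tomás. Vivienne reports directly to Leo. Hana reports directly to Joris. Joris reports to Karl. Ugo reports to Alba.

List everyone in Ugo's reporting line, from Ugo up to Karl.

Ugo -> Alba -> Leo -> Joris -> Karl

Ugo reports to Alba. Alba reports to Leo. Leo reports to Joris. Joris reports to Karl. Karl is at the top.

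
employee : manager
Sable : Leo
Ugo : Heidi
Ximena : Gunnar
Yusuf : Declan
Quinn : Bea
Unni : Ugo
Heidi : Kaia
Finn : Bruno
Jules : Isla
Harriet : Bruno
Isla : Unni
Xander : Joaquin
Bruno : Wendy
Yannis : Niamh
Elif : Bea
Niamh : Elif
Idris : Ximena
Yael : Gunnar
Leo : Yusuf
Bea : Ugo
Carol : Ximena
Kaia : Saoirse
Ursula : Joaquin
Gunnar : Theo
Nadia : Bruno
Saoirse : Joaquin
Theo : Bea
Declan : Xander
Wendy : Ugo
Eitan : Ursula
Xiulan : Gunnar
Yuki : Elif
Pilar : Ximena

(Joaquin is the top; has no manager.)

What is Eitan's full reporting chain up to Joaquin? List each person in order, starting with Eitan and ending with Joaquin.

Eitan -> Ursula -> Joaquin

Eitan reports to Ursula. Ursula reports to Joaquin. Joaquin is at the top.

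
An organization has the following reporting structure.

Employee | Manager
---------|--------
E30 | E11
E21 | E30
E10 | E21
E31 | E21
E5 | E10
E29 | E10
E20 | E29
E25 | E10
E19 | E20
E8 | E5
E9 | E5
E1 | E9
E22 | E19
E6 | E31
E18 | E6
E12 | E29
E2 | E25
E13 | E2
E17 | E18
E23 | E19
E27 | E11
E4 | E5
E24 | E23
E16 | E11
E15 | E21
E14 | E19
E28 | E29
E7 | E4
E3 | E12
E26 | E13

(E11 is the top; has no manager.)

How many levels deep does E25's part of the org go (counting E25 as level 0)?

The longest chain under E25 runs E25 → E2 → E13 → E26, which is 3 levels below E25.

3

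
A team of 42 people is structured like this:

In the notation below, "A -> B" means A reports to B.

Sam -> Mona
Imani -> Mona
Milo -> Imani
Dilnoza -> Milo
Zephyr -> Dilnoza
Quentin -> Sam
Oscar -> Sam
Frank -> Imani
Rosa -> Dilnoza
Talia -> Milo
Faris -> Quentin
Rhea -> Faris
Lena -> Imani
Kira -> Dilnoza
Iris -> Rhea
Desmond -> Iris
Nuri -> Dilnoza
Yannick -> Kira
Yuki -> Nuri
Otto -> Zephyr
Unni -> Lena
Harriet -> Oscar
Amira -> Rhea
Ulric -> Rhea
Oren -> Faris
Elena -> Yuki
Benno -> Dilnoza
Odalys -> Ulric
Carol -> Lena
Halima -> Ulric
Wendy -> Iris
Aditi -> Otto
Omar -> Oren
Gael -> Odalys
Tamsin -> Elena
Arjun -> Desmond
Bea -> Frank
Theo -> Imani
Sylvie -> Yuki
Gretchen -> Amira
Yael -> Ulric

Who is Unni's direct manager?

Lena

Unni reports directly to Lena.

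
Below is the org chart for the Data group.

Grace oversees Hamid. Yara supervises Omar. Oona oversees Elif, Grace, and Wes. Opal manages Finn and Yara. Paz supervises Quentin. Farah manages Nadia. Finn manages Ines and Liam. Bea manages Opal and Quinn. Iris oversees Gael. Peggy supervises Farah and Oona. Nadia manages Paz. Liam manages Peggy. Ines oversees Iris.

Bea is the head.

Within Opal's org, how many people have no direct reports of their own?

6

The people in Opal's organization with no one reporting to them are Gael, Quentin, Hamid, Wes, Elif, Omar. That is 6.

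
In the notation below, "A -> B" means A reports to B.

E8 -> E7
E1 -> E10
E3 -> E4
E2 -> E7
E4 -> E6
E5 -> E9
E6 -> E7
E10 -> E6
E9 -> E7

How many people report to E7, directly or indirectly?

E7 directly manages E6, E2, E9, E8. Under E6: E4, E3, E10, E1 (4). E2 has no reports. Under E9: E5 (1). E8 has no reports. So E7's organization is 4 direct reports plus everyone under them: 5 + 1 + 2 + 1 = 9.

9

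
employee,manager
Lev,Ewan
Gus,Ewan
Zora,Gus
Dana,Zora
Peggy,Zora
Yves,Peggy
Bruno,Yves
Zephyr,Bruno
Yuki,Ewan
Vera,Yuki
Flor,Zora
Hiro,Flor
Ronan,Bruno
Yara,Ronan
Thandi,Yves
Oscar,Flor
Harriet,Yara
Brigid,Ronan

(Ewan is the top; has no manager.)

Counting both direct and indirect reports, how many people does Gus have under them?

Gus directly manages Zora. Under Zora: Flor, Oscar, Hiro, Peggy, Yves, Thandi, Bruno, Ronan, Brigid, Yara, Harriet, Zephyr, Dana (13). That's 14 in total.

14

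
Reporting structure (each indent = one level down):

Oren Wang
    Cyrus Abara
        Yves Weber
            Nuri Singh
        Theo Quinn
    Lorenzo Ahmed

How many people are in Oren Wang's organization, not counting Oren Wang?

5

Oren Wang directly manages Cyrus Abara, Lorenzo Ahmed. Under Cyrus Abara: Theo Quinn, Yves Weber, Nuri Singh (3). Lorenzo Ahmed has no reports. So Oren Wang's organization is 2 direct reports plus everyone under them: 4 + 1 = 5.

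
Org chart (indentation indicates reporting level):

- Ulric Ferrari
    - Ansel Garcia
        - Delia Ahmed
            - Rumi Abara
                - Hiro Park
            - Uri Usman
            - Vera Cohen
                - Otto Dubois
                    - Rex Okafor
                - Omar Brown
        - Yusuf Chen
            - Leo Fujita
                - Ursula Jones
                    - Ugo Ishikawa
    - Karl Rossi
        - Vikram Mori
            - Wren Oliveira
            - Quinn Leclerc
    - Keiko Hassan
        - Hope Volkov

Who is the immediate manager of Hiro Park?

Hiro Park reports directly to Rumi Abara.

Rumi Abara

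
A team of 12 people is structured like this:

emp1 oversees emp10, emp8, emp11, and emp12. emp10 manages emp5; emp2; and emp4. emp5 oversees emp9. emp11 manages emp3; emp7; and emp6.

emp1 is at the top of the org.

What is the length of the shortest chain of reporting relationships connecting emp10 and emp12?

2

emp10 is 1 level below emp1, and emp12 is 1 level below emp1 (their lowest common manager). The shortest path runs up from emp10 to emp1 and back down to emp12: 1 + 1 = 2 links.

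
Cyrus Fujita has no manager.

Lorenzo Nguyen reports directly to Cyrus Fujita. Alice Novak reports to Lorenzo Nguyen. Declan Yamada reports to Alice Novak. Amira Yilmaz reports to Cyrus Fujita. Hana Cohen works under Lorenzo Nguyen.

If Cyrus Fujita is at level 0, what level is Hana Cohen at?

2

Chain from Hana Cohen up to Cyrus Fujita: Hana Cohen → Lorenzo Nguyen → Cyrus Fujita. That is 2 steps up, so Hana Cohen is 2 levels below Cyrus Fujita.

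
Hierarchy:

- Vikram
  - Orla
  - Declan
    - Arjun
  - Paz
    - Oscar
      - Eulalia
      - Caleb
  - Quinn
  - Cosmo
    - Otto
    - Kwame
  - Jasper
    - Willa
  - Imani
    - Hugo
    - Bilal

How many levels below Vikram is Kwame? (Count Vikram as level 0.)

Chain from Kwame up to Vikram: Kwame → Cosmo → Vikram. That is 2 steps up, so Kwame is 2 levels below Vikram.

2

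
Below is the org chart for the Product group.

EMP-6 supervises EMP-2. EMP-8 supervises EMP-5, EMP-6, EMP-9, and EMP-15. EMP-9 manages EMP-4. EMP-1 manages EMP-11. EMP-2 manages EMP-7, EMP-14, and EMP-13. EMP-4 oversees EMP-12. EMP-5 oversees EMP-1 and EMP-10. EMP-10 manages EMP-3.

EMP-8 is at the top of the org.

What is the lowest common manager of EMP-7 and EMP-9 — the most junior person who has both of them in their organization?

EMP-7's chain of managers is EMP-2, EMP-6, EMP-8. EMP-9's chain of managers is EMP-8. The first manager that appears in both chains is EMP-8.

EMP-8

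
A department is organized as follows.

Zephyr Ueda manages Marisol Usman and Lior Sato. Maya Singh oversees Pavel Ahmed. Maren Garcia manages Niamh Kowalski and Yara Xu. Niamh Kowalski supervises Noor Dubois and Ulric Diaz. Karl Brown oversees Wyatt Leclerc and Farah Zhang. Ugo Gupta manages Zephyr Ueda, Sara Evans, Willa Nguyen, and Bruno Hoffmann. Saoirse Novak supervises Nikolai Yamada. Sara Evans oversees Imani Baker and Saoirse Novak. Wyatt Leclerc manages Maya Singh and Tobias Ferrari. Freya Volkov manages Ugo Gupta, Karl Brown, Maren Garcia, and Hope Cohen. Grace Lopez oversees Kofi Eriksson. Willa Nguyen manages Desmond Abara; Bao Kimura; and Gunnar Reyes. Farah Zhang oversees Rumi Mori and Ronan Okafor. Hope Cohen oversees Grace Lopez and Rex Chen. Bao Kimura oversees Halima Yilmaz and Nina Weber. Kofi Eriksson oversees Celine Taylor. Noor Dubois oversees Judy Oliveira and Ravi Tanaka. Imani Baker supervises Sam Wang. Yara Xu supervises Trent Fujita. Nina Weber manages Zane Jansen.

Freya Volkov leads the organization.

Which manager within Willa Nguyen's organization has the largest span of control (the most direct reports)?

Willa Nguyen

Direct-report counts within Willa Nguyen's organization: Willa Nguyen has 3; Bao Kimura has 2; Nina Weber has 1. The largest is 3, held by Willa Nguyen.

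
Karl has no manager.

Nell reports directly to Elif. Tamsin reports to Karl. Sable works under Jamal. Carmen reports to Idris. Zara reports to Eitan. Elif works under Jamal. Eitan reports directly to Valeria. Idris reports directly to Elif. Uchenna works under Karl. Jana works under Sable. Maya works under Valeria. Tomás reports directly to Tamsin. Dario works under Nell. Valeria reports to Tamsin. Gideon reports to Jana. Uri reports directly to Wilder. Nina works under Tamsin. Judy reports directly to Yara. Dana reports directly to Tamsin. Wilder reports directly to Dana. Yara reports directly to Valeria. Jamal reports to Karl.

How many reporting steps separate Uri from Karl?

Chain from Uri up to Karl: Uri → Wilder → Dana → Tamsin → Karl. That is 4 steps up, so Uri is 4 levels below Karl.

4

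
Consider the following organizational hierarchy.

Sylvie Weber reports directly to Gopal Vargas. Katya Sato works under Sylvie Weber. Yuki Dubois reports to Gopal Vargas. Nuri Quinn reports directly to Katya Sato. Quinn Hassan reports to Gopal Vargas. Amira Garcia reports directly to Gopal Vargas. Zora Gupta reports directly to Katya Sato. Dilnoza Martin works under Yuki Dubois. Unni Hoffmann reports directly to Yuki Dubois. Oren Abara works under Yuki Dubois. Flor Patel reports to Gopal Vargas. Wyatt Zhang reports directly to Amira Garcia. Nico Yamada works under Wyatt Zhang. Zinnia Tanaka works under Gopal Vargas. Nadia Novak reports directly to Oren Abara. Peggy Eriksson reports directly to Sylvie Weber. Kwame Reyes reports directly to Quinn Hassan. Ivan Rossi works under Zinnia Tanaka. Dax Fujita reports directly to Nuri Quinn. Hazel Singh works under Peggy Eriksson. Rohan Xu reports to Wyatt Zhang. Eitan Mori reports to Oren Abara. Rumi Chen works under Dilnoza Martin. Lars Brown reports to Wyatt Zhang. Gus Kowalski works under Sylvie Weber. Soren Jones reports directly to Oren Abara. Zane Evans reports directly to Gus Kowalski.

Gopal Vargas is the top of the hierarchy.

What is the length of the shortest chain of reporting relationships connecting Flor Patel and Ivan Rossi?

Flor Patel is 1 level below Gopal Vargas, and Ivan Rossi is 2 levels below Gopal Vargas (their lowest common manager). The shortest path runs up from Flor Patel to Gopal Vargas and back down to Ivan Rossi: 1 + 2 = 3 links.

3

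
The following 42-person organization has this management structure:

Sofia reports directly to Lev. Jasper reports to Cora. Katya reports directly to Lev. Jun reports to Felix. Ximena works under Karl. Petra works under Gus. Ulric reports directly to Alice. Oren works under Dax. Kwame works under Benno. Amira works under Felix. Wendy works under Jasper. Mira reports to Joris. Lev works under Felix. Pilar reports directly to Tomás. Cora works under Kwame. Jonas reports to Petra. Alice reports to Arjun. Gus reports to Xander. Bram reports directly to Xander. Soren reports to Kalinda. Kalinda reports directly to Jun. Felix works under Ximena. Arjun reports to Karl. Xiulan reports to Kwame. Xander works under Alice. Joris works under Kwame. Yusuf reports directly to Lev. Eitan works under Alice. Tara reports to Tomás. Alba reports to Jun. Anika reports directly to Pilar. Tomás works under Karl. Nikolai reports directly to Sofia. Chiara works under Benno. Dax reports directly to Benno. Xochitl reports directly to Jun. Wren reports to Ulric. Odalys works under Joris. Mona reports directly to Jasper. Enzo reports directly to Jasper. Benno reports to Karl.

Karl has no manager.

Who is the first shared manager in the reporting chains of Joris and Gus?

Joris's chain of managers is Kwame, Benno, Karl. Gus's chain of managers is Xander, Alice, Arjun, Karl. The first manager that appears in both chains is Karl.

Karl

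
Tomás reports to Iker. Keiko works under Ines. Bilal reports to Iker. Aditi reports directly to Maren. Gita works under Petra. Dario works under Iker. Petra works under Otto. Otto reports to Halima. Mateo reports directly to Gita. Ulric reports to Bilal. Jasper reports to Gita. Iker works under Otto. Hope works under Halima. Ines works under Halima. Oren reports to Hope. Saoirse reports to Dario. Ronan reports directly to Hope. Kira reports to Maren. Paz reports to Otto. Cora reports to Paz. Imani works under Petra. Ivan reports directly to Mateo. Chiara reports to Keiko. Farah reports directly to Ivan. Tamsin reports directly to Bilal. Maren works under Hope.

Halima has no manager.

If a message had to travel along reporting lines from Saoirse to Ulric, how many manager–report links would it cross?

4

Saoirse is 2 levels below Iker, and Ulric is 2 levels below Iker (their lowest common manager). The shortest path runs up from Saoirse to Iker and back down to Ulric: 2 + 2 = 4 links.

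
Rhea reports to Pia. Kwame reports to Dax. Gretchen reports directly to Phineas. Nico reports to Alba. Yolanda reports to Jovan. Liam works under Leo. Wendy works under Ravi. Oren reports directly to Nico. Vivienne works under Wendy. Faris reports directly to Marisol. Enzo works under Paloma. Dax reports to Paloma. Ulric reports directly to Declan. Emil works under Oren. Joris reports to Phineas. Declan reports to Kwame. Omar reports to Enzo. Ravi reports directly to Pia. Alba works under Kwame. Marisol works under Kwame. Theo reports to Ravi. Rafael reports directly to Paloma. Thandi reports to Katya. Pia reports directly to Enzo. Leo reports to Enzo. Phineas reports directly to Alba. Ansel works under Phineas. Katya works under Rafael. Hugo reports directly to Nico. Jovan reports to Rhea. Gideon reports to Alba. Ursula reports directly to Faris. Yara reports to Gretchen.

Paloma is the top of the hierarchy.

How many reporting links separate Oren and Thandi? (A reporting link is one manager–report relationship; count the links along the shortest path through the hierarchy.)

Oren is 5 levels below Paloma, and Thandi is 3 levels below Paloma (their lowest common manager). The shortest path runs up from Oren to Paloma and back down to Thandi: 5 + 3 = 8 links.

8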